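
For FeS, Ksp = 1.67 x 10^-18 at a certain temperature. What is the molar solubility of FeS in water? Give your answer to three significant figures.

1.29 × 10^-9 M

FeS(s) ⇌ Fe^2+(aq) + S^2-(aq)
Ksp = [Fe^2+][S^2-]
For each mole of FeS that dissolves: [Fe^2+] = s, [S^2-] = s.
Ksp = (s)(s) = s^2
s = (1.67 x 10^-18)^(1/2) = 1.29 × 10^-9 M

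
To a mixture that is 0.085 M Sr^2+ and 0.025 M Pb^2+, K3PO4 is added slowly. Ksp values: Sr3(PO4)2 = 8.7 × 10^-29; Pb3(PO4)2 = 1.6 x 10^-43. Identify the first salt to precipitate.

Pb3(PO4)2

Each salt begins to precipitate when Q = Ksp, i.e. when [PO4^3-] reaches its threshold.
For Sr3(PO4)2: 8.7 × 10^-29 = (0.085)^3 × [PO4^3-]^2  ⇒  [PO4^3-] = 3.8 x 10^-13 M.
For Pb3(PO4)2: 1.6 x 10^-43 = (0.025)^3 × [PO4^3-]^2  ⇒  [PO4^3-] = 1.0 x 10^-19 M.
The salt with the lower threshold [PO4^3-] precipitates first: Pb3(PO4)2.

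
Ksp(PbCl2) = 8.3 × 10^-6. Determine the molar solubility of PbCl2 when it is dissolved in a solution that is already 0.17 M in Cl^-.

s = 2.9e-4 M

PbCl2(s) ⇌ Pb^2+ + 2 Cl^-
Ksp = [Pb^2+][Cl^-]^2
If s mol/L dissolves here, [Pb^2+] = s, [Cl^-] = 0.17 + 2s ≈ 0.17 (common-ion effect: Cl^- is already 0.17 M).
Ksp ≈ s × (0.17)^2
s = 2.9 × 10^-4 M
Check: 2s = 5.7 × 10^-4 ≪ 0.17, so the approximation is valid.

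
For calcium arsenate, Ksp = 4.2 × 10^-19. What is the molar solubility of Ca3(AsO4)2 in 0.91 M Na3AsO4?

Ca3(AsO4)2(s) ⇌ 3 Ca^2+(aq) + 2 AsO4^3-(aq)
Ksp = [Ca^2+]^3[AsO4^3-]^2
Let s be the molar solubility in this solution. [Ca^2+] = 3s, [AsO4^3-] = 0.91 + 2s ≈ 0.91 (common-ion effect: AsO4^3- is already 0.91 M).
Ksp ≈ (3s)^3 × (0.91)^2
s = 2.7 x 10^-7 M
Check: 2s = 5.3 x 10^-7 ≪ 0.91, so the approximation is valid.

s = 2.7e-7 M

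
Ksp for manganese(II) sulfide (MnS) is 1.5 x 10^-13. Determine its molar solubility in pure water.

s = 3.9e-7 M

MnS(s) ⇌ Mn^2+(aq) + S^2-(aq)
Ksp = [Mn^2+][S^2-]
For each mole of MnS that dissolves: [Mn^2+] = s, [S^2-] = s.
Ksp = (s)(s) = s^2
s = √(1.5 x 10^-13) = 3.9 x 10^-7 M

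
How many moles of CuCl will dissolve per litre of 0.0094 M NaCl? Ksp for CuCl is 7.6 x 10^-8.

CuCl(s) ⇌ Cu^+ + Cl^-
Ksp = [Cu^+][Cl^-]
Let s be the molar solubility in this solution. [Cu^+] = s, [Cl^-] = 0.0094 + s ≈ 0.0094 (Ksp is small, so little additional dissolves).
Ksp ≈ s × 0.0094
s = 8.1 × 10^-6 M
Check: s = 8.1 × 10^-6 ≪ 0.0094, so the approximation is valid.

s ≈ 8.1 × 10^-6 M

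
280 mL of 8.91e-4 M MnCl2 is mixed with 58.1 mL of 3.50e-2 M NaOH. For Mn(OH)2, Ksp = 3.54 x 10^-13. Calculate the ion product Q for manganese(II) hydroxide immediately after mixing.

Total volume = 280 + 58.1 = 338.1 mL.
[Mn^2+] = 8.91 × 10^-4 × (280/338.1) = 7.379 x 10^-4 M
[OH^-] = 3.50 × 10^-2 × (58.1/338.1) = 6.014 x 10^-3 M
Mn(OH)2(s) <=> Mn^2+(aq) + 2 OH^-(aq), so Q = [Mn^2+][OH^-]^2
Q = (7.379 × 10^-4)(6.014 × 10^-3)^2 = 2.67 x 10^-8
Q > Ksp, so Mn(OH)2 will precipitate.

Q ≈ 2.67 × 10^-8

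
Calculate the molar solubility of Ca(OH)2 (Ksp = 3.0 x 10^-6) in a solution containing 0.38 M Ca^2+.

1.4e-3 M

Ca(OH)2(s) <=> Ca^2+(aq) + 2 OH^-(aq)
Ksp = [Ca^2+][OH^-]^2
If s mol/L dissolves here, [Ca^2+] = 0.38 + s ≈ 0.38, [OH^-] = 2s (common-ion effect: Ca^2+ is already 0.38 M).
Ksp ≈ 0.38 × (2s)^2
s = 1.4 x 10^-3 M
Check: s = 1.4 × 10^-3 ≪ 0.38, so the approximation is valid.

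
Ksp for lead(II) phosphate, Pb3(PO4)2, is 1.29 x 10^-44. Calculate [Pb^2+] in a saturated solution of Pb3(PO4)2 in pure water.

[Pb^2+] = 1.96e-9 M

Pb3(PO4)2(s) ⇌ 3 Pb^2+ + 2 PO4^3-
Ksp = [Pb^2+]^3[PO4^3-]^2
If s mol/L of Pb3(PO4)2 dissolves, [Pb^2+] = 3s and [PO4^3-] = 2s.
Ksp = (3s)^3(2s)^2 = 108s^5
s = (1.29 x 10^-44 / 108)^(1/5) = 6.538 x 10^-10 M
[Pb^2+] = 3s = 1.96 × 10^-9 M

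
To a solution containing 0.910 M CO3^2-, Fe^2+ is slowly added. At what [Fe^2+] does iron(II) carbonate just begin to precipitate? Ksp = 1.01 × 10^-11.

1.11e-11 M

FeCO3(s) ⇌ Fe^2+ + CO3^2-
Ksp = [Fe^2+][CO3^2-]
Precipitation begins when Q = Ksp. With [CO3^2-] = 0.910 M:
1.01 × 10^-11 = (0.910) × [Fe^2+]
[Fe^2+] = (1.01 × 10^-11 / 9.10 × 10^-1) = 1.11 x 10^-11 M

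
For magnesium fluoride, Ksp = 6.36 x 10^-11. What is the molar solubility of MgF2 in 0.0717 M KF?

MgF2(s) ⇌ Mg^2+(aq) + 2 F^-(aq)
Ksp = [Mg^2+][F^-]^2
Let s be the molar solubility in this solution. [Mg^2+] = s, [F^-] = 0.0717 + 2s ≈ 0.0717 (since F^- from KF dominates).
Ksp ≈ s × (0.0717)^2
s = 1.24 × 10^-8 M
Check: 2s = 2.5 × 10^-8 ≪ 0.0717, so the approximation is valid.

1.24e-8 M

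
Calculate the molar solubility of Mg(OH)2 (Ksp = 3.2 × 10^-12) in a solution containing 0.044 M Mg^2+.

s ≈ 4.3e-6 M

Mg(OH)2(s) ⇌ Mg^2+(aq) + 2 OH^-(aq)
Ksp = [Mg^2+][OH^-]^2
If s mol/L dissolves here, [Mg^2+] = 0.044 + s ≈ 0.044, [OH^-] = 2s (common-ion effect: Mg^2+ is already 0.044 M).
Ksp ≈ 0.044 × (2s)^2
s = 4.3 x 10^-6 M
Check: s = 4.3 × 10^-6 ≪ 0.044, so the approximation is valid.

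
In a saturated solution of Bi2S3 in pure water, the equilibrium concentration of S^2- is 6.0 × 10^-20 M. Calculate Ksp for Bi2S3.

Ksp = 3.5 × 10^-97

Bi2S3(s) <=> 2 Bi^3+(aq) + 3 S^2-(aq)
Stoichiometry gives [Bi^3+] = (2/3)[S^2-] = 4.00 × 10^-20 M.
Ksp = [Bi^3+]^2[S^2-]^3
Ksp = (4.00 × 10^-20)^2 × (6.0 × 10^-20)^3 = 3.5 × 10^-97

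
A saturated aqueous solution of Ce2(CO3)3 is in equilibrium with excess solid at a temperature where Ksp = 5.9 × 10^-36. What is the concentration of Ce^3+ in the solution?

[Ce^3+] ≈ 7.1 x 10^-8 M

Ce2(CO3)3(s) <=> 2 Ce^3+(aq) + 3 CO3^2-(aq)
Ksp = [Ce^3+]^2[CO3^2-]^3
For each mole of Ce2(CO3)3 that dissolves: [Ce^3+] = 2s, [CO3^2-] = 3s.
Substituting: Ksp = (2s)^2(3s)^3 = 108s^5
s^5 = 5.9 × 10^-36 / 108, so s = 3.53 × 10^-8 M
[Ce^3+] = 2s = 7.1 x 10^-8 M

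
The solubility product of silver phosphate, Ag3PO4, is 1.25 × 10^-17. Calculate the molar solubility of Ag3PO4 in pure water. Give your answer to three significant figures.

Ag3PO4(s) <=> 3 Ag^+ + PO4^3-
Ksp = [Ag^+]^3[PO4^3-]
With molar solubility s: [Ag^+] = 3s, [PO4^3-] = s.
Ksp = (3s)^3s = 27s^4
Solving, s = (1.25 × 10^-17/27)^(1/4) = 2.61 × 10^-5 M

s = 2.61 x 10^-5 M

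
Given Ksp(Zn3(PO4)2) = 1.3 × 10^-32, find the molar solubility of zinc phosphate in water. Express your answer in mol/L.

Zn3(PO4)2(s) ⇌ 3 Zn^2+(aq) + 2 PO4^3-(aq)
Ksp = [Zn^2+]^3[PO4^3-]^2
If s mol/L of Zn3(PO4)2 dissolves, [Zn^2+] = 3s and [PO4^3-] = 2s.
Substituting: Ksp = (3s)^3(2s)^2 = 108s^5
s^5 = 1.3 × 10^-32 / 108, so s = 1.6 × 10^-7 M

s = 1.6 x 10^-7 M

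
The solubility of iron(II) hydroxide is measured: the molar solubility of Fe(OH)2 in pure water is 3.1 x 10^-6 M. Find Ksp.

Fe(OH)2(s) ⇌ Fe^2+ + 2 OH^-
For each mole of Fe(OH)2 that dissolves: [Fe^2+] = s, [OH^-] = 2s.
Ksp = [Fe^2+][OH^-]^2
Substituting: Ksp = s(2s)^2 = 4s^3
With s = 3.1 x 10^-6: Ksp = 1.2 × 10^-16

Ksp ≈ 1.2e-16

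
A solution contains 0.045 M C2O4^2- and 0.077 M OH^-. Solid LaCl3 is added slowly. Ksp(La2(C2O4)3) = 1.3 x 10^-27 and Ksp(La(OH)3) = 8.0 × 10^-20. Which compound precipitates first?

Each salt begins to precipitate when Q = Ksp, i.e. when [La^3+] reaches its threshold.
For La2(C2O4)3: 1.3 x 10^-27 = (0.045)^3 × [La^3+]^2  ⇒  [La^3+] = 3.8 × 10^-12 M.
For La(OH)3: 8.0 × 10^-20 = (0.077)^3 × [La^3+]  ⇒  [La^3+] = 1.8 x 10^-16 M.
The salt with the lower threshold [La^3+] precipitates first: La(OH)3.

La(OH)3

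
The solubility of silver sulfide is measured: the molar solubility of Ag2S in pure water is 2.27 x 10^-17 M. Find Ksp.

Ag2S(s) <=> 2 Ag^+(aq) + S^2-(aq)
If s mol/L of Ag2S dissolves, [Ag^+] = 2s and [S^2-] = s.
Ksp = [Ag^+]^2[S^2-]
So Ksp = (2s)^2 × s = 4s^3
With s = 2.27 × 10^-17: Ksp = 4.68 × 10^-50

4.68e-50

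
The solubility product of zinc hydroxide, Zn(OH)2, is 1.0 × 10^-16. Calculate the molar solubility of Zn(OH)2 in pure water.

Zn(OH)2(s) ⇌ Zn^2+(aq) + 2 OH^-(aq)
Ksp = [Zn^2+][OH^-]^2
If s mol/L of Zn(OH)2 dissolves, [Zn^2+] = s and [OH^-] = 2s.
So Ksp = s × (2s)^2 = 4s^3
Solving, s = (1.0 × 10^-16/4)^(1/3) = 2.9 × 10^-6 M

s = 2.9e-6 M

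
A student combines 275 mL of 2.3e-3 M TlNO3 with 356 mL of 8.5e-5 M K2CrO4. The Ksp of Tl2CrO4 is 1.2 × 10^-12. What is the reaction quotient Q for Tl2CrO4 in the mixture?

Q = 4.8 x 10^-11

Total volume = 275 + 356 = 631 mL.
[Tl^+] = 2.3 × 10^-3 × (275/631) = 1.00 x 10^-3 M
[CrO4^2-] = 8.5 × 10^-5 × (356/631) = 4.80 × 10^-5 M
Tl2CrO4(s) ⇌ 2 Tl^+(aq) + CrO4^2-(aq), so Q = [Tl^+]^2[CrO4^2-]
Q = (1.00 × 10^-3)^2(4.80 x 10^-5) = 4.8 x 10^-11
Q > Ksp, so Tl2CrO4 will precipitate.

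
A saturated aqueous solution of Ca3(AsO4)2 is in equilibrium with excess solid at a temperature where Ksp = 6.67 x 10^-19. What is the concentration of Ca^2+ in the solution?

Ca3(AsO4)2(s) ⇌ 3 Ca^2+(aq) + 2 AsO4^3-(aq)
Ksp = [Ca^2+]^3[AsO4^3-]^2
With molar solubility s: [Ca^2+] = 3s, [AsO4^3-] = 2s.
Ksp = (3s)^3(2s)^2 = 108s^5
s^5 = 6.67 x 10^-19 / 108, so s = 9.081 × 10^-5 M
[Ca^2+] = 3s = 2.72 × 10^-4 M

2.72e-4 M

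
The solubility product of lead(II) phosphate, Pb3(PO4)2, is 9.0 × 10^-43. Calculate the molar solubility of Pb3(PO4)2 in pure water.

1.5 × 10^-9 M

Pb3(PO4)2(s) ⇌ 3 Pb^2+(aq) + 2 PO4^3-(aq)
Ksp = [Pb^2+]^3[PO4^3-]^2
Let s = molar solubility. Then [Pb^2+] = 3s and [PO4^3-] = 2s.
Ksp = (3s)^3(2s)^2 = 108s^5
s = (9.0 × 10^-43 / 108)^(1/5) = 1.5 × 10^-9 M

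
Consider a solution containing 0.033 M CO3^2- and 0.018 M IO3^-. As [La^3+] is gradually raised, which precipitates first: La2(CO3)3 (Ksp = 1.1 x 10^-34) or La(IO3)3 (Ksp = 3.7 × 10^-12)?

Each salt begins to precipitate when Q = Ksp, i.e. when [La^3+] reaches its threshold.
For La2(CO3)3: 1.1 x 10^-34 = (0.033)^3 × [La^3+]^2  ⇒  [La^3+] = 1.7 x 10^-15 M.
For La(IO3)3: 3.7 × 10^-12 = (0.018)^3 × [La^3+]  ⇒  [La^3+] = 6.3 × 10^-7 M.
The salt with the lower threshold [La^3+] precipitates first: La2(CO3)3.

La2(CO3)3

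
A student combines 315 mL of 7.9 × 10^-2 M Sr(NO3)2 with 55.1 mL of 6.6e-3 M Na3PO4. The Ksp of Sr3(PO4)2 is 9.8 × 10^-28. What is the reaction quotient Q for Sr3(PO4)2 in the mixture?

Q = 2.9e-10

Total volume = 315 + 55.1 = 370.1 mL.
[Sr^2+] = 7.9 x 10^-2 × (315/370.1) = 6.72 × 10^-2 M
[PO4^3-] = 6.6 × 10^-3 × (55.1/370.1) = 9.83 x 10^-4 M
Sr3(PO4)2(s) ⇌ 3 Sr^2+ + 2 PO4^3-, so Q = [Sr^2+]^3[PO4^3-]^2
Q = (6.72 × 10^-2)^3(9.83 x 10^-4)^2 = 2.9 × 10^-10
Q > Ksp, so Sr3(PO4)2 will precipitate.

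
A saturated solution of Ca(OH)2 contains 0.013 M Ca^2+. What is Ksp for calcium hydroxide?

8.8e-6

Ca(OH)2(s) <=> Ca^2+(aq) + 2 OH^-(aq)
Stoichiometry gives [OH^-] = (2/1)[Ca^2+] = 2.60 × 10^-2 M.
Ksp = [Ca^2+][OH^-]^2
Ksp = 1.3 × 10^-2 × (2.60 × 10^-2)^2 = 8.8 x 10^-6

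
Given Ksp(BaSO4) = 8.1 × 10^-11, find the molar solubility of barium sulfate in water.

9.0 × 10^-6 M

BaSO4(s) ⇌ Ba^2+(aq) + SO4^2-(aq)
Ksp = [Ba^2+][SO4^2-]
With molar solubility s: [Ba^2+] = s, [SO4^2-] = s.
Ksp = s^2
s = √(8.1 × 10^-11) = 9.0 × 10^-6 M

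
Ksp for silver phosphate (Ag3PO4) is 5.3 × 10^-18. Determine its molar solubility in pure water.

Ag3PO4(s) ⇌ 3 Ag^+ + PO4^3-
Ksp = [Ag^+]^3[PO4^3-]
If s mol/L of Ag3PO4 dissolves, [Ag^+] = 3s and [PO4^3-] = s.
So Ksp = (3s)^3 × s = 27s^4
s^4 = 5.3 × 10^-18 / 27, so s = 2.1 x 10^-5 M

2.1 x 10^-5 M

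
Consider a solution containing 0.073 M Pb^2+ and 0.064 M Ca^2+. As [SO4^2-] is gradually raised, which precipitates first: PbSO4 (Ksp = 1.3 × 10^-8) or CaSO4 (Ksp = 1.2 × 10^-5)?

Each salt begins to precipitate when Q = Ksp, i.e. when [SO4^2-] reaches its threshold.
For PbSO4: 1.3 × 10^-8 = 0.073 × [SO4^2-]  ⇒  [SO4^2-] = 1.8 × 10^-7 M.
For CaSO4: 1.2 × 10^-5 = 0.064 × [SO4^2-]  ⇒  [SO4^2-] = 1.9 × 10^-4 M.
The salt with the lower threshold [SO4^2-] precipitates first: PbSO4.

PbSO4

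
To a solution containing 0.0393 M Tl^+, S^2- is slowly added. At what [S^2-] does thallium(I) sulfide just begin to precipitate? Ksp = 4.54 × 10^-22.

Tl2S(s) ⇌ 2 Tl^+ + S^2-
Ksp = [Tl^+]^2[S^2-]
Precipitation begins when Q = Ksp. With [Tl^+] = 0.0393 M:
4.54 × 10^-22 = (0.0393)^2 × [S^2-]
[S^2-] = (4.54 × 10^-22 / 1.544 x 10^-3) = 2.94 × 10^-19 M

[S^2-] ≈ 2.94 × 10^-19 M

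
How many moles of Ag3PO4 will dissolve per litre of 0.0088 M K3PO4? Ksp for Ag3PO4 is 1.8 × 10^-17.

Ag3PO4(s) ⇌ 3 Ag^+ + PO4^3-
Ksp = [Ag^+]^3[PO4^3-]
Let s be the molar solubility in this solution. [Ag^+] = 3s, [PO4^3-] = 0.0088 + s ≈ 0.0088 (Ksp is small, so little additional dissolves).
Ksp ≈ (3s)^3 × 0.0088
s = 4.2 × 10^-6 M
Check: s = 4.2 × 10^-6 ≪ 0.0088, so the approximation is valid.

s ≈ 4.2e-6 M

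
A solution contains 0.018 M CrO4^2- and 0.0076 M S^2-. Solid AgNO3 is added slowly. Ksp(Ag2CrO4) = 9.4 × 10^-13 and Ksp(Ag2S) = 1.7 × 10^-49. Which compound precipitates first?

Each salt begins to precipitate when Q = Ksp, i.e. when [Ag^+] reaches its threshold.
For Ag2CrO4: 9.4 × 10^-13 = 0.018 × [Ag^+]^2  ⇒  [Ag^+] = 7.2 × 10^-6 M.
For Ag2S: 1.7 × 10^-49 = 0.0076 × [Ag^+]^2  ⇒  [Ag^+] = 4.7 × 10^-24 M.
The salt with the lower threshold [Ag^+] precipitates first: Ag2S.

Ag2S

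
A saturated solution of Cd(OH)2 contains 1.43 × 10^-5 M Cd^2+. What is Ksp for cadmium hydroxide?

Cd(OH)2(s) <=> Cd^2+(aq) + 2 OH^-(aq)
Stoichiometry gives [OH^-] = (2/1)[Cd^2+] = 2.860 × 10^-5 M.
Ksp = [Cd^2+][OH^-]^2
Ksp = 1.43 x 10^-5 × (2.860 × 10^-5)^2 = 1.17 × 10^-14

Ksp ≈ 1.17 x 10^-14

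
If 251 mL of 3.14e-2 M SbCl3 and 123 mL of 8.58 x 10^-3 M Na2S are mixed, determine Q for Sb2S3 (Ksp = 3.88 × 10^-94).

Total volume = 251 + 123 = 374 mL.
[Sb^3+] = 3.14 x 10^-2 × (251/374) = 2.107 x 10^-2 M
[S^2-] = 8.58 × 10^-3 × (123/374) = 2.822 × 10^-3 M
Sb2S3(s) <=> 2 Sb^3+ + 3 S^2-, so Q = [Sb^3+]^2[S^2-]^3
Q = (2.107 x 10^-2)^2(2.822 × 10^-3)^3 = 9.98 × 10^-12
Q > Ksp, so Sb2S3 will precipitate.

Q ≈ 9.98 × 10^-12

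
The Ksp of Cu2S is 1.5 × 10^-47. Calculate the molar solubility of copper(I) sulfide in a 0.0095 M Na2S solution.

s ≈ 2.0e-23 M

Cu2S(s) ⇌ 2 Cu^+(aq) + S^2-(aq)
Ksp = [Cu^+]^2[S^2-]
Let s = moles of Cu2S that dissolve per litre. [Cu^+] = 2s, [S^2-] = 0.0095 + s ≈ 0.0095 (Ksp is small, so little additional dissolves).
Ksp ≈ (2s)^2 × 0.0095
s = 2.0 × 10^-23 M
Check: s = 2.0 × 10^-23 ≪ 0.0095, so the approximation is valid.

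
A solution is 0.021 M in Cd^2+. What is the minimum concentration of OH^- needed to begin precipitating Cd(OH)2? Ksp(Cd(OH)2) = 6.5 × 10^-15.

Cd(OH)2(s) ⇌ Cd^2+ + 2 OH^-
Ksp = [Cd^2+][OH^-]^2
Precipitation begins when Q = Ksp. With [Cd^2+] = 0.021 M:
6.5 × 10^-15 = (0.021) × [OH^-]^2
[OH^-] = (6.5 × 10^-15 / 2.1 x 10^-2)^(1/2) = 5.6 × 10^-7 M

5.6e-7 M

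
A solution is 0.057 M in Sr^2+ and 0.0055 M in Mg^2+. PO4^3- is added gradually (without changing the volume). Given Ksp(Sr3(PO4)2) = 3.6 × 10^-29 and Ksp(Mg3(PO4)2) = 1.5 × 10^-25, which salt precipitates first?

Each salt begins to precipitate when Q = Ksp, i.e. when [PO4^3-] reaches its threshold.
For Sr3(PO4)2: 3.6 × 10^-29 = (0.057)^3 × [PO4^3-]^2  ⇒  [PO4^3-] = 4.4 × 10^-13 M.
For Mg3(PO4)2: 1.5 × 10^-25 = (0.0055)^3 × [PO4^3-]^2  ⇒  [PO4^3-] = 9.5 × 10^-10 M.
The salt with the lower threshold [PO4^3-] precipitates first: Sr3(PO4)2.

Sr3(PO4)2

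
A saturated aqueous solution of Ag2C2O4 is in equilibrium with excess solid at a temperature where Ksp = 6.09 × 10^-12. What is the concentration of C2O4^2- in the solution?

[C2O4^2-] = 1.15 × 10^-4 M

Ag2C2O4(s) <=> 2 Ag^+ + C2O4^2-
Ksp = [Ag^+]^2[C2O4^2-]
With molar solubility s: [Ag^+] = 2s, [C2O4^2-] = s.
So Ksp = (2s)^2 × s = 4s^3
s^3 = 6.09 × 10^-12 / 4, so s = 1.150 x 10^-4 M
[C2O4^2-] = s = 1.15 x 10^-4 M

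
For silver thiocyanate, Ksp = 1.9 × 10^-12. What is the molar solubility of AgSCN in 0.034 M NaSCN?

AgSCN(s) <=> Ag^+(aq) + SCN^-(aq)
Ksp = [Ag^+][SCN^-]
Let s be the molar solubility in this solution. [Ag^+] = s, [SCN^-] = 0.034 + s ≈ 0.034 (Ksp is small, so little additional dissolves).
Ksp ≈ s × 0.034
s = 5.6 × 10^-11 M
Check: s = 5.6 x 10^-11 ≪ 0.034, so the approximation is valid.

s ≈ 5.6 × 10^-11 M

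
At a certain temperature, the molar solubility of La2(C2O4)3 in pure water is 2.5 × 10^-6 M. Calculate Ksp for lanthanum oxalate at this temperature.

La2(C2O4)3(s) <=> 2 La^3+ + 3 C2O4^2-
If s mol/L of La2(C2O4)3 dissolves, [La^3+] = 2s and [C2O4^2-] = 3s.
Ksp = [La^3+]^2[C2O4^2-]^3
Ksp = (2s)^2(3s)^3 = 108s^5
Ksp = 108 × (2.5 x 10^-6)^5 = 1.1 × 10^-26

Ksp ≈ 1.1e-26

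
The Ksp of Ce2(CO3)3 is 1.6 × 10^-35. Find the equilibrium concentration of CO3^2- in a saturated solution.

Ce2(CO3)3(s) ⇌ 2 Ce^3+ + 3 CO3^2-
Ksp = [Ce^3+]^2[CO3^2-]^3
If s mol/L of Ce2(CO3)3 dissolves, [Ce^3+] = 2s and [CO3^2-] = 3s.
Ksp = (2s)^2(3s)^3 = 108s^5
s = (1.6 × 10^-35 / 108)^(1/5) = 4.31 x 10^-8 M
[CO3^2-] = 3s = 1.3 × 10^-7 M

[CO3^2-] = 1.3 × 10^-7 M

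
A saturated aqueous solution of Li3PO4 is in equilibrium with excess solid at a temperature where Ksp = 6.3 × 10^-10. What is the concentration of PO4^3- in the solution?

2.2e-3 M

Li3PO4(s) ⇌ 3 Li^+(aq) + PO4^3-(aq)
Ksp = [Li^+]^3[PO4^3-]
For each mole of Li3PO4 that dissolves: [Li^+] = 3s, [PO4^3-] = s.
So Ksp = (3s)^3 × s = 27s^4
s = (6.3 × 10^-10 / 27)^(1/4) = 2.20 × 10^-3 M
[PO4^3-] = s = 2.2 × 10^-3 M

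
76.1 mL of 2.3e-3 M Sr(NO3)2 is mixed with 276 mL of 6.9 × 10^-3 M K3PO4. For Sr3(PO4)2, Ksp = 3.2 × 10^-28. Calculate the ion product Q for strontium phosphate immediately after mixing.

Q ≈ 3.6e-15

Total volume = 76.1 + 276 = 352.1 mL.
[Sr^2+] = 2.3 x 10^-3 × (76.1/352.1) = 4.97 × 10^-4 M
[PO4^3-] = 6.9 × 10^-3 × (276/352.1) = 5.41 × 10^-3 M
Sr3(PO4)2(s) <=> 3 Sr^2+ + 2 PO4^3-, so Q = [Sr^2+]^3[PO4^3-]^2
Q = (4.97 x 10^-4)^3(5.41 x 10^-3)^2 = 3.6 × 10^-15
Q > Ksp, so Sr3(PO4)2 will precipitate.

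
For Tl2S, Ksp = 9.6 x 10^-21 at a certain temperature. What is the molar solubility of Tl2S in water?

Tl2S(s) ⇌ 2 Tl^+ + S^2-
Ksp = [Tl^+]^2[S^2-]
With molar solubility s: [Tl^+] = 2s, [S^2-] = s.
Ksp = (2s)^2s = 4s^3
s^3 = 9.6 x 10^-21 / 4, so s = 1.3 × 10^-7 M

1.3 x 10^-7 M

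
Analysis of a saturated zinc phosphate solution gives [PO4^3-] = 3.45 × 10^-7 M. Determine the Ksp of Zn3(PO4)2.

Ksp ≈ 1.65 × 10^-32

Zn3(PO4)2(s) <=> 3 Zn^2+(aq) + 2 PO4^3-(aq)
Stoichiometry gives [Zn^2+] = (3/2)[PO4^3-] = 5.175 × 10^-7 M.
Ksp = [Zn^2+]^3[PO4^3-]^2
Ksp = (5.175 x 10^-7)^3 × (3.45 x 10^-7)^2 = 1.65 × 10^-32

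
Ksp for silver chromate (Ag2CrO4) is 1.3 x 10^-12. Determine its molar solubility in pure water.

s = 6.9 × 10^-5 M

Ag2CrO4(s) ⇌ 2 Ag^+ + CrO4^2-
Ksp = [Ag^+]^2[CrO4^2-]
For each mole of Ag2CrO4 that dissolves: [Ag^+] = 2s, [CrO4^2-] = s.
Ksp = (2s)^2s = 4s^3
s^3 = 1.3 x 10^-12 / 4, so s = 6.9 x 10^-5 M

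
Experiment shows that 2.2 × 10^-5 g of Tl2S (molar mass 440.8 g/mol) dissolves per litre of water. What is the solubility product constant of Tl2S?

Molar solubility s = (2.2 x 10^-5 g/L) / (440.8 g/mol) = 4.99 × 10^-8 M.
Tl2S(s) ⇌ 2 Tl^+ + S^2-
With molar solubility s: [Tl^+] = 2s, [S^2-] = s.
Ksp = [Tl^+]^2[S^2-]
Ksp = (2s)^2s = 4s^3
With s = 4.99 × 10^-8: Ksp = 5.0 × 10^-22

Ksp ≈ 5.0 × 10^-22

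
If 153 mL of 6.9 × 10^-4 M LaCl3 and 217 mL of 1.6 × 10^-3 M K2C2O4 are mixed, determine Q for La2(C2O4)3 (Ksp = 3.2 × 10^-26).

6.7 × 10^-17

Total volume = 153 + 217 = 370 mL.
[La^3+] = 6.9 x 10^-4 × (153/370) = 2.85 x 10^-4 M
[C2O4^2-] = 1.6 x 10^-3 × (217/370) = 9.38 × 10^-4 M
La2(C2O4)3(s) ⇌ 2 La^3+ + 3 C2O4^2-, so Q = [La^3+]^2[C2O4^2-]^3
Q = (2.85 x 10^-4)^2(9.38 x 10^-4)^3 = 6.7 × 10^-17
Q > Ksp, so La2(C2O4)3 will precipitate.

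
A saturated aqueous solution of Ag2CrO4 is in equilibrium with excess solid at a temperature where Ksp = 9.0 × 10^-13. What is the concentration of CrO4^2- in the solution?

Ag2CrO4(s) ⇌ 2 Ag^+ + CrO4^2-
Ksp = [Ag^+]^2[CrO4^2-]
With molar solubility s: [Ag^+] = 2s, [CrO4^2-] = s.
So Ksp = (2s)^2 × s = 4s^3
s^3 = 9.0 × 10^-13 / 4, so s = 6.08 x 10^-5 M
[CrO4^2-] = s = 6.1 × 10^-5 M

[CrO4^2-] ≈ 6.1 × 10^-5 M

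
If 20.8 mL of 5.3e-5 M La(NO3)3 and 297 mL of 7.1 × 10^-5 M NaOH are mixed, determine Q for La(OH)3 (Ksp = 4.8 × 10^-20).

Total volume = 20.8 + 297 = 317.8 mL.
[La^3+] = 5.3 x 10^-5 × (20.8/317.8) = 3.47 × 10^-6 M
[OH^-] = 7.1 × 10^-5 × (297/317.8) = 6.64 x 10^-5 M
La(OH)3(s) ⇌ La^3+(aq) + 3 OH^-(aq), so Q = [La^3+][OH^-]^3
Q = (3.47 x 10^-6)(6.64 × 10^-5)^3 = 1.0 x 10^-18
Q > Ksp, so La(OH)3 will precipitate.

1.0e-18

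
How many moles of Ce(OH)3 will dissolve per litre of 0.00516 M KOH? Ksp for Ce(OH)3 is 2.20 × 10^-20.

s ≈ 1.60 × 10^-13 M

Ce(OH)3(s) ⇌ Ce^3+ + 3 OH^-
Ksp = [Ce^3+][OH^-]^3
Let s be the molar solubility in this solution. [Ce^3+] = s, [OH^-] = 0.00516 + 3s ≈ 0.00516 (since OH^- from KOH dominates).
Ksp ≈ s × (0.00516)^3
s = 1.60 × 10^-13 M
Check: 3s = 4.8 × 10^-13 ≪ 0.00516, so the approximation is valid.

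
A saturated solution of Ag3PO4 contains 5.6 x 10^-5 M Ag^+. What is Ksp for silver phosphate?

Ag3PO4(s) <=> 3 Ag^+ + PO4^3-
Stoichiometry gives [PO4^3-] = (1/3)[Ag^+] = 1.87 x 10^-5 M.
Ksp = [Ag^+]^3[PO4^3-]
Ksp = (5.6 x 10^-5)^3 × 1.87 x 10^-5 = 3.3 x 10^-18

Ksp ≈ 3.3 × 10^-18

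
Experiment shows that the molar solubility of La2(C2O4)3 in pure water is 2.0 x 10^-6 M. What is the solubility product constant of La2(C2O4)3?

Ksp ≈ 3.5e-27

La2(C2O4)3(s) <=> 2 La^3+ + 3 C2O4^2-
For each mole of La2(C2O4)3 that dissolves: [La^3+] = 2s, [C2O4^2-] = 3s.
Ksp = [La^3+]^2[C2O4^2-]^3
Substituting: Ksp = (2s)^2(3s)^3 = 108s^5
Ksp = 108 × (2.0 × 10^-6)^5 = 3.5 x 10^-27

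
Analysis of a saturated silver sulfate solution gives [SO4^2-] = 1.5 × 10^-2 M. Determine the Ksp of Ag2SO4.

Ag2SO4(s) <=> 2 Ag^+ + SO4^2-
Stoichiometry gives [Ag^+] = (2/1)[SO4^2-] = 3.00 × 10^-2 M.
Ksp = [Ag^+]^2[SO4^2-]
Ksp = (3.00 × 10^-2)^2 × 1.5 × 10^-2 = 1.4 × 10^-5

Ksp = 1.4 x 10^-5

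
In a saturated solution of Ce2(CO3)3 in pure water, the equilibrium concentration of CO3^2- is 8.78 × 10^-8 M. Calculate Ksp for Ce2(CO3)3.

Ce2(CO3)3(s) <=> 2 Ce^3+ + 3 CO3^2-
Stoichiometry gives [Ce^3+] = (2/3)[CO3^2-] = 5.853 × 10^-8 M.
Ksp = [Ce^3+]^2[CO3^2-]^3
Ksp = (5.853 × 10^-8)^2 × (8.78 × 10^-8)^3 = 2.32 × 10^-36

Ksp ≈ 2.32e-36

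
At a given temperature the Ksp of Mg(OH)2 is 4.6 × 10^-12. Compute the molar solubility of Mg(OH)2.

s = 1.0 × 10^-4 M

Mg(OH)2(s) ⇌ Mg^2+ + 2 OH^-
Ksp = [Mg^2+][OH^-]^2
For each mole of Mg(OH)2 that dissolves: [Mg^2+] = s, [OH^-] = 2s.
So Ksp = s × (2s)^2 = 4s^3
Solving, s = (4.6 × 10^-12/4)^(1/3) = 1.0 × 10^-4 M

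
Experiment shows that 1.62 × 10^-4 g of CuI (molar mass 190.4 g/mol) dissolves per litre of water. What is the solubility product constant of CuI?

Molar solubility s = (1.62 x 10^-4 g/L) / (190.4 g/mol) = 8.508 x 10^-7 M.
CuI(s) ⇌ Cu^+(aq) + I^-(aq)
With molar solubility s: [Cu^+] = s, [I^-] = s.
Ksp = [Cu^+][I^-]
Ksp = s^2
With s = 8.508 × 10^-7: Ksp = 7.24 × 10^-13

7.24e-13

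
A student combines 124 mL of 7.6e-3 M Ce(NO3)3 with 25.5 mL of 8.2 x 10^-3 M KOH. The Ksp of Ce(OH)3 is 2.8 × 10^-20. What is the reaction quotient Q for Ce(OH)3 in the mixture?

Total volume = 124 + 25.5 = 149.5 mL.
[Ce^3+] = 7.6 × 10^-3 × (124/149.5) = 6.30 × 10^-3 M
[OH^-] = 8.2 × 10^-3 × (25.5/149.5) = 1.40 x 10^-3 M
Ce(OH)3(s) <=> Ce^3+(aq) + 3 OH^-(aq), so Q = [Ce^3+][OH^-]^3
Q = (6.30 × 10^-3)(1.40 × 10^-3)^3 = 1.7 × 10^-11
Q > Ksp, so Ce(OH)3 will precipitate.

Q ≈ 1.7e-11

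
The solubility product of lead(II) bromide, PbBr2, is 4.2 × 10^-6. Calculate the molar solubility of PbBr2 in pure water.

s ≈ 0.010 M

PbBr2(s) <=> Pb^2+ + 2 Br^-
Ksp = [Pb^2+][Br^-]^2
If s mol/L of PbBr2 dissolves, [Pb^2+] = s and [Br^-] = 2s.
So Ksp = s × (2s)^2 = 4s^3
s^3 = 4.2 × 10^-6 / 4, so s = 1.0 × 10^-2 M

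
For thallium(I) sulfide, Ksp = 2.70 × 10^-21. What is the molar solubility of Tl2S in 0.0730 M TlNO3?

Tl2S(s) ⇌ 2 Tl^+(aq) + S^2-(aq)
Ksp = [Tl^+]^2[S^2-]
Let s be the molar solubility in this solution. [Tl^+] = 0.0730 + 2s ≈ 0.0730, [S^2-] = s (Ksp is small, so little additional dissolves).
Ksp ≈ (0.0730)^2 × s
s = 5.07 × 10^-19 M
Check: 2s = 1.0 × 10^-18 ≪ 0.0730, so the approximation is valid.

s = 5.07 x 10^-19 M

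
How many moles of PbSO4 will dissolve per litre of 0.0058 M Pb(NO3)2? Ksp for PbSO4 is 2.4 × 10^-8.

s ≈ 4.1 x 10^-6 M

PbSO4(s) ⇌ Pb^2+ + SO4^2-
Ksp = [Pb^2+][SO4^2-]
Let s be the molar solubility in this solution. [Pb^2+] = 0.0058 + s ≈ 0.0058, [SO4^2-] = s (common-ion effect: Pb^2+ is already 0.0058 M).
Ksp ≈ 0.0058 × s
s = 4.1 x 10^-6 M
Check: s = 4.1 × 10^-6 ≪ 0.0058, so the approximation is valid.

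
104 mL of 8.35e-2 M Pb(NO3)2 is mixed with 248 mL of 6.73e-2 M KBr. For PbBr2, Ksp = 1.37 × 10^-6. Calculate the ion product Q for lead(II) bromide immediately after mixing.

5.55 x 10^-5

Total volume = 104 + 248 = 352 mL.
[Pb^2+] = 8.35 x 10^-2 × (104/352) = 2.467 × 10^-2 M
[Br^-] = 6.73 x 10^-2 × (248/352) = 4.742 × 10^-2 M
PbBr2(s) ⇌ Pb^2+ + 2 Br^-, so Q = [Pb^2+][Br^-]^2
Q = (2.467 × 10^-2)(4.742 x 10^-2)^2 = 5.55 × 10^-5
Q > Ksp, so PbBr2 will precipitate.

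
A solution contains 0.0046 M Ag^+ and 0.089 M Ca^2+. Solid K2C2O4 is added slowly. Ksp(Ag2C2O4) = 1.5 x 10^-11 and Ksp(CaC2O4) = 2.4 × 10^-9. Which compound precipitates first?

Precipitation of each salt starts when its ion product equals its Ksp.
For Ag2C2O4: 1.5 x 10^-11 = (0.0046)^2 × [C2O4^2-]  ⇒  [C2O4^2-] = 7.1 × 10^-7 M.
For CaC2O4: 2.4 × 10^-9 = 0.089 × [C2O4^2-]  ⇒  [C2O4^2-] = 2.7 × 10^-8 M.
The salt with the lower threshold [C2O4^2-] precipitates first: CaC2O4.

CaC2O4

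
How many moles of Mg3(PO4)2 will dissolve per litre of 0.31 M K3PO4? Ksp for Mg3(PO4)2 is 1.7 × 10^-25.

Mg3(PO4)2(s) ⇌ 3 Mg^2+ + 2 PO4^3-
Ksp = [Mg^2+]^3[PO4^3-]^2
If s mol/L dissolves here, [Mg^2+] = 3s, [PO4^3-] = 0.31 + 2s ≈ 0.31 (Ksp is small, so little additional dissolves).
Ksp ≈ (3s)^3 × (0.31)^2
s = 4.0 × 10^-9 M
Check: 2s = 8.1 x 10^-9 ≪ 0.31, so the approximation is valid.

s = 4.0 × 10^-9 M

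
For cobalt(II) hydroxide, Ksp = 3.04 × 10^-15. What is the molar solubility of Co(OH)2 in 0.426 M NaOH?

s ≈ 1.68 x 10^-14 M

Co(OH)2(s) <=> Co^2+(aq) + 2 OH^-(aq)
Ksp = [Co^2+][OH^-]^2
Let s be the molar solubility in this solution. [Co^2+] = s, [OH^-] = 0.426 + 2s ≈ 0.426 (Ksp is small, so little additional dissolves).
Ksp ≈ s × (0.426)^2
s = 1.68 × 10^-14 M
Check: 2s = 3.4 x 10^-14 ≪ 0.426, so the approximation is valid.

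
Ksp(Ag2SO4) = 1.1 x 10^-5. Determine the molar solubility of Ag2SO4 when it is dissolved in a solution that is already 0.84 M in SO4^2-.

Ag2SO4(s) ⇌ 2 Ag^+(aq) + SO4^2-(aq)
Ksp = [Ag^+]^2[SO4^2-]
Let s be the molar solubility in this solution. [Ag^+] = 2s, [SO4^2-] = 0.84 + s ≈ 0.84 (Ksp is small, so little additional dissolves).
Ksp ≈ (2s)^2 × 0.84
s = 1.8 × 10^-3 M
Check: s = 1.8 x 10^-3 ≪ 0.84, so the approximation is valid.

s ≈ 1.8 × 10^-3 M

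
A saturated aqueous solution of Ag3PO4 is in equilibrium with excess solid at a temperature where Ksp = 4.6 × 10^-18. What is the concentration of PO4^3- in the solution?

[PO4^3-] ≈ 2.0 × 10^-5 M

Ag3PO4(s) ⇌ 3 Ag^+(aq) + PO4^3-(aq)
Ksp = [Ag^+]^3[PO4^3-]
With molar solubility s: [Ag^+] = 3s, [PO4^3-] = s.
Substituting: Ksp = (3s)^3s = 27s^4
Solving, s = (4.6 × 10^-18/27)^(1/4) = 2.03 × 10^-5 M
[PO4^3-] = s = 2.0 × 10^-5 M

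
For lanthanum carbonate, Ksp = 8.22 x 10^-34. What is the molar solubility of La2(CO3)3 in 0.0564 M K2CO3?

1.07e-15 M

La2(CO3)3(s) ⇌ 2 La^3+(aq) + 3 CO3^2-(aq)
Ksp = [La^3+]^2[CO3^2-]^3
Let s be the molar solubility in this solution. [La^3+] = 2s, [CO3^2-] = 0.0564 + 3s ≈ 0.0564 (Ksp is small, so little additional dissolves).
Ksp ≈ (2s)^2 × (0.0564)^3
s = 1.07 x 10^-15 M
Check: 3s = 3.2 × 10^-15 ≪ 0.0564, so the approximation is valid.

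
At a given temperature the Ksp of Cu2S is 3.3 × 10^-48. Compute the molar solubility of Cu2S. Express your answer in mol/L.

Cu2S(s) <=> 2 Cu^+ + S^2-
Ksp = [Cu^+]^2[S^2-]
Let s = molar solubility. Then [Cu^+] = 2s and [S^2-] = s.
Substituting: Ksp = (2s)^2s = 4s^3
Solving, s = (3.3 × 10^-48/4)^(1/3) = 9.4 × 10^-17 M

s = 9.4e-17 M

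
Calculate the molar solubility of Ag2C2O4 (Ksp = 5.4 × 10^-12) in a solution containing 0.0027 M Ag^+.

Ag2C2O4(s) ⇌ 2 Ag^+ + C2O4^2-
Ksp = [Ag^+]^2[C2O4^2-]
If s mol/L dissolves here, [Ag^+] = 0.0027 + 2s ≈ 0.0027, [C2O4^2-] = s (since the Ag^+ already present dominates).
Ksp ≈ (0.0027)^2 × s
s = 7.4 × 10^-7 M
Check: 2s = 1.5 × 10^-6 ≪ 0.0027, so the approximation is valid.

7.4 × 10^-7 M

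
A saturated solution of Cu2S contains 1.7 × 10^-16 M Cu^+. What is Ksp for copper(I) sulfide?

Ksp ≈ 2.5 × 10^-48

Cu2S(s) ⇌ 2 Cu^+ + S^2-
Stoichiometry gives [S^2-] = (1/2)[Cu^+] = 8.50 × 10^-17 M.
Ksp = [Cu^+]^2[S^2-]
Ksp = (1.7 × 10^-16)^2 × 8.50 x 10^-17 = 2.5 x 10^-48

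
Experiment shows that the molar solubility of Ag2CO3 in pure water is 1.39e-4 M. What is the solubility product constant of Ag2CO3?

Ksp = 1.07e-11

Ag2CO3(s) ⇌ 2 Ag^+(aq) + CO3^2-(aq)
Let s = molar solubility. Then [Ag^+] = 2s and [CO3^2-] = s.
Ksp = [Ag^+]^2[CO3^2-]
So Ksp = (2s)^2 × s = 4s^3
With s = 1.39 × 10^-4: Ksp = 1.07 × 10^-11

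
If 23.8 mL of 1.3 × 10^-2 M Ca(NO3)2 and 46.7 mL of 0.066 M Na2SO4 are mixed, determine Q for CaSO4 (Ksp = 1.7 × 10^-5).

1.9 × 10^-4

Total volume = 23.8 + 46.7 = 70.5 mL.
[Ca^2+] = 1.3 × 10^-2 × (23.8/70.5) = 4.39 × 10^-3 M
[SO4^2-] = 6.6 x 10^-2 × (46.7/70.5) = 4.37 × 10^-2 M
CaSO4(s) <=> Ca^2+ + SO4^2-, so Q = [Ca^2+][SO4^2-]
Q = (4.39 x 10^-3)(4.37 × 10^-2) = 1.9 x 10^-4
Q > Ksp, so CaSO4 will precipitate.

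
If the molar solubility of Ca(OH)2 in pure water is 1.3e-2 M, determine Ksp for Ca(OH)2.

Ca(OH)2(s) ⇌ Ca^2+ + 2 OH^-
If s mol/L of Ca(OH)2 dissolves, [Ca^2+] = s and [OH^-] = 2s.
Ksp = [Ca^2+][OH^-]^2
Substituting: Ksp = s(2s)^2 = 4s^3
With s = 1.3 x 10^-2: Ksp = 8.8 x 10^-6

Ksp ≈ 8.8 × 10^-6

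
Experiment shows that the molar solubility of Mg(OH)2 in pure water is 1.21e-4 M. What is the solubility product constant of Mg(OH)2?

Mg(OH)2(s) <=> Mg^2+(aq) + 2 OH^-(aq)
If s mol/L of Mg(OH)2 dissolves, [Mg^2+] = s and [OH^-] = 2s.
Ksp = [Mg^2+][OH^-]^2
Substituting: Ksp = s(2s)^2 = 4s^3
With s = 1.21 x 10^-4: Ksp = 7.09 x 10^-12

Ksp = 7.09 × 10^-12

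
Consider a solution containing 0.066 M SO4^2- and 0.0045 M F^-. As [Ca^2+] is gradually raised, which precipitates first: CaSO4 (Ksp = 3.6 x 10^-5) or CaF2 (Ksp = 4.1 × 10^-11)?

Precipitation of each salt starts when its ion product equals its Ksp.
For CaSO4: 3.6 x 10^-5 = 0.066 × [Ca^2+]  ⇒  [Ca^2+] = 5.5 x 10^-4 M.
For CaF2: 4.1 × 10^-11 = (0.0045)^2 × [Ca^2+]  ⇒  [Ca^2+] = 2.0 × 10^-6 M.
The salt with the lower threshold [Ca^2+] precipitates first: CaF2.

CaF2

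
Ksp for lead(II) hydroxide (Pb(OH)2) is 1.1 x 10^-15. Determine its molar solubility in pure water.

Pb(OH)2(s) ⇌ Pb^2+ + 2 OH^-
Ksp = [Pb^2+][OH^-]^2
If s mol/L of Pb(OH)2 dissolves, [Pb^2+] = s and [OH^-] = 2s.
Ksp = s(2s)^2 = 4s^3
s^3 = 1.1 x 10^-15 / 4, so s = 6.5 × 10^-6 M

s = 6.5 × 10^-6 M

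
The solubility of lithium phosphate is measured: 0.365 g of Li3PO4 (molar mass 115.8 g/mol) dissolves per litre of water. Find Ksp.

Ksp = 2.67e-9

Molar solubility s = (3.65 × 10^-1 g/L) / (115.8 g/mol) = 3.152 x 10^-3 M.
Li3PO4(s) ⇌ 3 Li^+(aq) + PO4^3-(aq)
If s mol/L of Li3PO4 dissolves, [Li^+] = 3s and [PO4^3-] = s.
Ksp = [Li^+]^3[PO4^3-]
Ksp = (3s)^3s = 27s^4
With s = 3.152 x 10^-3: Ksp = 2.67 × 10^-9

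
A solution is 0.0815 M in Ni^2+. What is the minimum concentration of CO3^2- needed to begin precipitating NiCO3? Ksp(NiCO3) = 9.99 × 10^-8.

[CO3^2-] ≈ 1.23e-6 M

NiCO3(s) ⇌ Ni^2+(aq) + CO3^2-(aq)
Ksp = [Ni^2+][CO3^2-]
Precipitation begins when Q = Ksp. With [Ni^2+] = 0.0815 M:
9.99 × 10^-8 = (0.0815) × [CO3^2-]
[CO3^2-] = (9.99 × 10^-8 / 8.15 x 10^-2) = 1.23 × 10^-6 M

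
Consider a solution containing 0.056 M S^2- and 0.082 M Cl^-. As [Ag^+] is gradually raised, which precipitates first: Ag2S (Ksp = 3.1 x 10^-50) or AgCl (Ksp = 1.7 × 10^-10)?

Precipitation of each salt starts when its ion product equals its Ksp.
For Ag2S: 3.1 x 10^-50 = 0.056 × [Ag^+]^2  ⇒  [Ag^+] = 7.4 x 10^-25 M.
For AgCl: 1.7 × 10^-10 = 0.082 × [Ag^+]  ⇒  [Ag^+] = 2.1 × 10^-9 M.
The salt with the lower threshold [Ag^+] precipitates first: Ag2S.

Ag2S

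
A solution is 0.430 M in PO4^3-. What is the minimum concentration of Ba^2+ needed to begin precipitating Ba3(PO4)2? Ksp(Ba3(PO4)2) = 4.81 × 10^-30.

Ba3(PO4)2(s) <=> 3 Ba^2+(aq) + 2 PO4^3-(aq)
Ksp = [Ba^2+]^3[PO4^3-]^2
Precipitation begins when Q = Ksp. With [PO4^3-] = 0.430 M:
4.81 × 10^-30 = (0.430)^2 × [Ba^2+]^3
[Ba^2+] = (4.81 × 10^-30 / 1.849 × 10^-1)^(1/3) = 2.96 × 10^-10 M

[Ba^2+] ≈ 2.96e-10 M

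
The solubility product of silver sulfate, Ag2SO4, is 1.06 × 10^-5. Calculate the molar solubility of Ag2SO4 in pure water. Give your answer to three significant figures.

Ag2SO4(s) <=> 2 Ag^+ + SO4^2-
Ksp = [Ag^+]^2[SO4^2-]
If s mol/L of Ag2SO4 dissolves, [Ag^+] = 2s and [SO4^2-] = s.
So Ksp = (2s)^2 × s = 4s^3
s = (1.06 × 10^-5 / 4)^(1/3) = 1.38 × 10^-2 M

s = 1.38 × 10^-2 M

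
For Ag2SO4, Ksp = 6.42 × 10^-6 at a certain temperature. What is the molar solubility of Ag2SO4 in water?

s ≈ 1.17 × 10^-2 M

Ag2SO4(s) ⇌ 2 Ag^+ + SO4^2-
Ksp = [Ag^+]^2[SO4^2-]
If s mol/L of Ag2SO4 dissolves, [Ag^+] = 2s and [SO4^2-] = s.
So Ksp = (2s)^2 × s = 4s^3
s^3 = 6.42 × 10^-6 / 4, so s = 1.17 x 10^-2 M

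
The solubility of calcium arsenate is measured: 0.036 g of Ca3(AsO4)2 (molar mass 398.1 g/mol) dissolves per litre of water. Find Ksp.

Ksp ≈ 6.5 x 10^-19

Molar solubility s = (3.6 x 10^-2 g/L) / (398.1 g/mol) = 9.04 x 10^-5 M.
Ca3(AsO4)2(s) ⇌ 3 Ca^2+ + 2 AsO4^3-
For each mole of Ca3(AsO4)2 that dissolves: [Ca^2+] = 3s, [AsO4^3-] = 2s.
Ksp = [Ca^2+]^3[AsO4^3-]^2
Ksp = (3s)^3(2s)^2 = 108s^5
Ksp = 108 × (9.04 × 10^-5)^5 = 6.5 × 10^-19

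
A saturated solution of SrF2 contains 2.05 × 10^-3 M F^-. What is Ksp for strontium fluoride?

SrF2(s) ⇌ Sr^2+(aq) + 2 F^-(aq)
Stoichiometry gives [Sr^2+] = (1/2)[F^-] = 1.025 × 10^-3 M.
Ksp = [Sr^2+][F^-]^2
Ksp = 1.025 × 10^-3 × (2.05 × 10^-3)^2 = 4.31 × 10^-9

Ksp ≈ 4.31e-9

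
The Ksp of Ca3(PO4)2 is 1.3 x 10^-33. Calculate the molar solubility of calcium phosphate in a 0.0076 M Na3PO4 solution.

s = 9.4e-11 M

Ca3(PO4)2(s) ⇌ 3 Ca^2+(aq) + 2 PO4^3-(aq)
Ksp = [Ca^2+]^3[PO4^3-]^2
If s mol/L dissolves here, [Ca^2+] = 3s, [PO4^3-] = 0.0076 + 2s ≈ 0.0076 (Ksp is small, so little additional dissolves).
Ksp ≈ (3s)^3 × (0.0076)^2
s = 9.4 × 10^-11 M
Check: 2s = 1.9 × 10^-10 ≪ 0.0076, so the approximation is valid.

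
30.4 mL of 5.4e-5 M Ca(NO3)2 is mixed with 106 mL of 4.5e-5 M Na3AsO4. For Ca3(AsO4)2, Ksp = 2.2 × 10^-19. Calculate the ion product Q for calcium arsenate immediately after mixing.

Total volume = 30.4 + 106 = 136.4 mL.
[Ca^2+] = 5.4 x 10^-5 × (30.4/136.4) = 1.20 x 10^-5 M
[AsO4^3-] = 4.5 × 10^-5 × (106/136.4) = 3.50 × 10^-5 M
Ca3(AsO4)2(s) ⇌ 3 Ca^2+(aq) + 2 AsO4^3-(aq), so Q = [Ca^2+]^3[AsO4^3-]^2
Q = (1.20 x 10^-5)^3(3.50 × 10^-5)^2 = 2.1 x 10^-24
Q < Ksp, so no precipitate of Ca3(AsO4)2 forms.

2.1e-24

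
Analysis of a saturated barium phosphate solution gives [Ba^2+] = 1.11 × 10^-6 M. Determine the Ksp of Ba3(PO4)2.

Ksp = 7.49 × 10^-31

Ba3(PO4)2(s) ⇌ 3 Ba^2+ + 2 PO4^3-
Stoichiometry gives [PO4^3-] = (2/3)[Ba^2+] = 7.400 × 10^-7 M.
Ksp = [Ba^2+]^3[PO4^3-]^2
Ksp = (1.11 × 10^-6)^3 × (7.400 × 10^-7)^2 = 7.49 x 10^-31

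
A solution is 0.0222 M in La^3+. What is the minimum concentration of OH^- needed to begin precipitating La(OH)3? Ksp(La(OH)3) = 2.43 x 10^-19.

[OH^-] ≈ 2.22 × 10^-6 M

La(OH)3(s) ⇌ La^3+ + 3 OH^-
Ksp = [La^3+][OH^-]^3
Precipitation begins when Q = Ksp. With [La^3+] = 0.0222 M:
2.43 x 10^-19 = (0.0222) × [OH^-]^3
[OH^-] = (2.43 x 10^-19 / 2.22 × 10^-2)^(1/3) = 2.22 x 10^-6 M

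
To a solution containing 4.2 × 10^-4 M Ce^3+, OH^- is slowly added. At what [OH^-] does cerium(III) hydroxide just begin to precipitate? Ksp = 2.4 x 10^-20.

[OH^-] ≈ 3.9 x 10^-6 M

Ce(OH)3(s) ⇌ Ce^3+(aq) + 3 OH^-(aq)
Ksp = [Ce^3+][OH^-]^3
Precipitation begins when Q = Ksp. With [Ce^3+] = 4.2 × 10^-4 M:
2.4 x 10^-20 = (4.2 × 10^-4) × [OH^-]^3
[OH^-] = (2.4 x 10^-20 / 4.2 x 10^-4)^(1/3) = 3.9 × 10^-6 M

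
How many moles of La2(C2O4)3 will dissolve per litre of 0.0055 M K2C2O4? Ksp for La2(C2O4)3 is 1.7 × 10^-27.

5.1 x 10^-11 M

La2(C2O4)3(s) ⇌ 2 La^3+ + 3 C2O4^2-
Ksp = [La^3+]^2[C2O4^2-]^3
Let s = moles of La2(C2O4)3 that dissolve per litre. [La^3+] = 2s, [C2O4^2-] = 0.0055 + 3s ≈ 0.0055 (common-ion effect: C2O4^2- is already 0.0055 M).
Ksp ≈ (2s)^2 × (0.0055)^3
s = 5.1 × 10^-11 M
Check: 3s = 1.5 × 10^-10 ≪ 0.0055, so the approximation is valid.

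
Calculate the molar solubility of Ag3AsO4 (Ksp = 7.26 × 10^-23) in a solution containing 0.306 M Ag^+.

Ag3AsO4(s) ⇌ 3 Ag^+(aq) + AsO4^3-(aq)
Ksp = [Ag^+]^3[AsO4^3-]
If s mol/L dissolves here, [Ag^+] = 0.306 + 3s ≈ 0.306, [AsO4^3-] = s (since the Ag^+ already present dominates).
Ksp ≈ (0.306)^3 × s
s = 2.53 × 10^-21 M
Check: 3s = 7.6 × 10^-21 ≪ 0.306, so the approximation is valid.

s ≈ 2.53e-21 M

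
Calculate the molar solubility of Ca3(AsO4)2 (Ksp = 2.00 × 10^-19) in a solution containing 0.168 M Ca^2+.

Ca3(AsO4)2(s) ⇌ 3 Ca^2+(aq) + 2 AsO4^3-(aq)
Ksp = [Ca^2+]^3[AsO4^3-]^2
Let s be the molar solubility in this solution. [Ca^2+] = 0.168 + 3s ≈ 0.168, [AsO4^3-] = 2s (Ksp is small, so little additional dissolves).
Ksp ≈ (0.168)^3 × (2s)^2
s = 3.25 × 10^-9 M
Check: 3s = 9.7 × 10^-9 ≪ 0.168, so the approximation is valid.

s = 3.25 x 10^-9 M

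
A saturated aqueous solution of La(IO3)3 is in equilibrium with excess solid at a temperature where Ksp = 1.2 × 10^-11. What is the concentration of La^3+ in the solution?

La(IO3)3(s) ⇌ La^3+ + 3 IO3^-
Ksp = [La^3+][IO3^-]^3
With molar solubility s: [La^3+] = s, [IO3^-] = 3s.
Substituting: Ksp = s(3s)^3 = 27s^4
s = (1.2 × 10^-11 / 27)^(1/4) = 8.16 × 10^-4 M
[La^3+] = s = 8.2 x 10^-4 M

[La^3+] ≈ 8.2e-4 M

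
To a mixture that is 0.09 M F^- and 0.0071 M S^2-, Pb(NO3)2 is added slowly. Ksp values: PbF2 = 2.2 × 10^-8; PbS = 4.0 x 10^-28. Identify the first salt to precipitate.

Precipitation of each salt starts when its ion product equals its Ksp.
For PbF2: 2.2 × 10^-8 = (0.09)^2 × [Pb^2+]  ⇒  [Pb^2+] = 2.7 × 10^-6 M.
For PbS: 4.0 x 10^-28 = 0.0071 × [Pb^2+]  ⇒  [Pb^2+] = 5.6 × 10^-26 M.
The salt with the lower threshold [Pb^2+] precipitates first: PbS.

PbS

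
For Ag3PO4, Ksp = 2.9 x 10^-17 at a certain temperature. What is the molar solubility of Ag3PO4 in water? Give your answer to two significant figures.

Ag3PO4(s) ⇌ 3 Ag^+(aq) + PO4^3-(aq)
Ksp = [Ag^+]^3[PO4^3-]
Let s = molar solubility. Then [Ag^+] = 3s and [PO4^3-] = s.
Ksp = (3s)^3s = 27s^4
s^4 = 2.9 x 10^-17 / 27, so s = 3.2 x 10^-5 M

3.2 × 10^-5 M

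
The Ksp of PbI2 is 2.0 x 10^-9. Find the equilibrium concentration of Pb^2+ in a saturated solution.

7.9 × 10^-4 M

PbI2(s) ⇌ Pb^2+(aq) + 2 I^-(aq)
Ksp = [Pb^2+][I^-]^2
With molar solubility s: [Pb^2+] = s, [I^-] = 2s.
So Ksp = s × (2s)^2 = 4s^3
Solving, s = (2.0 x 10^-9/4)^(1/3) = 7.94 × 10^-4 M
[Pb^2+] = s = 7.9 × 10^-4 M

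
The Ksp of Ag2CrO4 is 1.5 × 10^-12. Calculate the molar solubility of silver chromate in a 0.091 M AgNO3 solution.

Ag2CrO4(s) <=> 2 Ag^+ + CrO4^2-
Ksp = [Ag^+]^2[CrO4^2-]
Let s = moles of Ag2CrO4 that dissolve per litre. [Ag^+] = 0.091 + 2s ≈ 0.091, [CrO4^2-] = s (common-ion effect: Ag^+ is already 0.091 M).
Ksp ≈ (0.091)^2 × s
s = 1.8 × 10^-10 M
Check: 2s = 3.6 x 10^-10 ≪ 0.091, so the approximation is valid.

1.8 × 10^-10 M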